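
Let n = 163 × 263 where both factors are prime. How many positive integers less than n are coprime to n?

42444

For distinct primes, φ(pq) = (p−1)(q−1) = 162 × 262 = 42444.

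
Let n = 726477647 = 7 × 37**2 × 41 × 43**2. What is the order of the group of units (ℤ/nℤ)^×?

577342080

φ(726477647) = 726477647 · (1 − 1/7) · (1 − 1/37) · (1 − 1/41) · (1 − 1/43)
       = 726477647 · 362880/456617 = 577342080.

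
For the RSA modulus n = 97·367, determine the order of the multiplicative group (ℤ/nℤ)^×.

35136

For distinct primes, φ(pq) = (p−1)(q−1) = 96 × 366 = 35136.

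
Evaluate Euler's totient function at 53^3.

146068

φ(53^3) = 53^2·(53−1) = 2809·52 = 146068.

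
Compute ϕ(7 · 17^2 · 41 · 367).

23892480

φ(30440081) = 30440081 · (1 − 1/7) · (1 − 1/17) · (1 − 1/41) · (1 − 1/367)
       = 30440081 · 1405440/1790593 = 23892480.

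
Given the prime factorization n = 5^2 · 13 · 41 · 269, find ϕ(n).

2572800

φ(5^2) = 5^1·(5−1) = 5·4 = 20.
φ(13) = 13 − 1 = 12.
φ(41) = 41 − 1 = 40.
φ(269) = 269 − 1 = 268.
Multiply: 20 · 12 · 40 · 268 = 2572800.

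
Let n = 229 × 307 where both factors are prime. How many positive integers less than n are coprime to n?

69768

φ(70303) = 70303 · (1 − 1/229) · (1 − 1/307)
       = 70303 · 69768/70303 = 69768.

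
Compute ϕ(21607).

19200

First factor: 21607 = 17 · 31 · 41.
φ(21607) = 21607 · (1 − 1/17) · (1 − 1/31) · (1 − 1/41)
       = 21607 · 19200/21607 = 19200.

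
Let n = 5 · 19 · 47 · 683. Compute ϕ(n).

2258784

φ(5) = 5 − 1 = 4.
φ(19) = 19 − 1 = 18.
φ(47) = 47 − 1 = 46.
φ(683) = 683 − 1 = 682.
Multiply: 4 · 18 · 46 · 682 = 2258784.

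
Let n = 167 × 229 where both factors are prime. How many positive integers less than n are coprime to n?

37848

φ(n) = (p − 1)(q − 1) = (167−1)(229−1) = 166·228 = 37848.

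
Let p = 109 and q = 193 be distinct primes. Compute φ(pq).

20736

φ(n) = (p − 1)(q − 1) = (109−1)(193−1) = 108·192 = 20736.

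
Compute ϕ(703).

648

703 = 19 · 37.
φ(19) = 19 − 1 = 18.
φ(37) = 37 − 1 = 36.
φ(703) = 18 × 36 = 648.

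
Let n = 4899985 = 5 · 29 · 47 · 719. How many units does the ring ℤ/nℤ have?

3699136

φ(4899985) = 4899985 · (1 − 1/5) · (1 − 1/29) · (1 − 1/47) · (1 − 1/719)
       = 4899985 · 3699136/4899985 = 3699136.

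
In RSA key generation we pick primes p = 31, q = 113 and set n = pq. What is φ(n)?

For distinct primes, φ(pq) = (p−1)(q−1) = 30 × 112 = 3360.

3360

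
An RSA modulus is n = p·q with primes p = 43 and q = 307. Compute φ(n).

12852

φ(43) = 43 − 1 = 42.
φ(307) = 307 − 1 = 306.
Since φ is multiplicative, φ(13201) = 42 · 306 = 12852.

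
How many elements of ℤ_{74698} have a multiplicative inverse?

32448

Factor 74698: 74698 = 2 * 13**3 * 17.
φ(74698) = 74698 · (1 − 1/2) · (1 − 1/13) · (1 − 1/17)
       = 74698 · 192/442 = 32448.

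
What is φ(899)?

840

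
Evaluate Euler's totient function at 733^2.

φ(733^2) = 733^1·(733−1) = 733·732 = 536556.

536556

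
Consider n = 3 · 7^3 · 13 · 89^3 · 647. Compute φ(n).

3177267464448

φ(6101449592511) = 6101449592511 · (1 − 1/3) · (1 − 1/7) · (1 − 1/13) · (1 − 1/89) · (1 − 1/647)
       = 6101449592511 · 8186112/15720159 = 3177267464448.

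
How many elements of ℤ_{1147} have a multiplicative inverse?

1080

Factor 1147: 1147 = 31 × 37.
φ(1147) = 1147 · (1 − 1/31) · (1 − 1/37)
       = 1147 · 1080/1147 = 1080.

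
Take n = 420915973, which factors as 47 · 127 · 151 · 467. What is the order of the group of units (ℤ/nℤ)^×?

405140400

φ(420915973) = 420915973 · (1 − 1/47) · (1 − 1/127) · (1 − 1/151) · (1 − 1/467)
       = 420915973 · 405140400/420915973 = 405140400.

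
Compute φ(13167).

6480

First factor: 13167 = 3^2 * 7 * 11 * 19.
φ(13167) = 13167 · (1 − 1/3) · (1 − 1/7) · (1 − 1/11) · (1 − 1/19)
       = 13167 · 2160/4389 = 6480.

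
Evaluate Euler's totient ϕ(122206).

49392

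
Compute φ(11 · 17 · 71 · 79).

φ(1048883) = 1048883 · (1 − 1/11) · (1 − 1/17) · (1 − 1/71) · (1 − 1/79)
       = 1048883 · 873600/1048883 = 873600.

873600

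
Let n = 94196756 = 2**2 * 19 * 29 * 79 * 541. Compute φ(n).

φ(2^2) = 2^2 − 2^1 = 4 − 2 = 2.
φ(19) = 19 − 1 = 18.
φ(29) = 29 − 1 = 28.
φ(79) = 79 − 1 = 78.
φ(541) = 541 − 1 = 540.
φ(94196756) = 2 × 18 × 28 × 78 × 540 = 42456960.

42456960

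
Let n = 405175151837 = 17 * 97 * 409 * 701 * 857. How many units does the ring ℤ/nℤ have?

375511449600

φ(405175151837) = 405175151837 · (1 − 1/17) · (1 − 1/97) · (1 − 1/409) · (1 − 1/701) · (1 − 1/857)
       = 405175151837 · 375511449600/405175151837 = 375511449600.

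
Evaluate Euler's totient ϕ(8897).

7200

First factor: 8897 = 7 × 31 × 41.
φ(8897) = 8897 · (1 − 1/7) · (1 − 1/31) · (1 − 1/41)
       = 8897 · 7200/8897 = 7200.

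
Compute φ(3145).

2304

3145 = 5 · 17 · 37.
φ(5) = 5 − 1 = 4.
φ(17) = 17 − 1 = 16.
φ(37) = 37 − 1 = 36.
φ(3145) = 4 × 16 × 36 = 2304.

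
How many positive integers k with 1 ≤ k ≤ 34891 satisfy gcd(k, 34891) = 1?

31680

First factor: 34891 = 23 · 37 · 41.
φ(23) = 23 − 1 = 22.
φ(37) = 37 − 1 = 36.
φ(41) = 41 − 1 = 40.
φ(34891) = 22 × 36 × 40 = 31680.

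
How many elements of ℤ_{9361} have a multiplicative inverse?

7920

Factor 9361: 9361 = 11 · 23 · 37.
φ(11) = 11 − 1 = 10.
φ(23) = 23 − 1 = 22.
φ(37) = 37 − 1 = 36.
Since φ is multiplicative, φ(9361) = 10 · 22 · 36 = 7920.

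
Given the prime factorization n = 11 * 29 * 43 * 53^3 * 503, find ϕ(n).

862315359360

φ(1027199341927) = 1027199341927 · (1 − 1/11) · (1 − 1/29) · (1 − 1/43) · (1 − 1/53) · (1 − 1/503)
       = 1027199341927 · 306983040/365681503 = 862315359360.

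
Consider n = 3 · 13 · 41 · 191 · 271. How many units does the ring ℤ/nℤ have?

φ(3) = 3 − 1 = 2.
φ(13) = 13 − 1 = 12.
φ(41) = 41 − 1 = 40.
φ(191) = 191 − 1 = 190.
φ(271) = 271 − 1 = 270.
Multiply: 2 · 12 · 40 · 190 · 270 = 49248000.

49248000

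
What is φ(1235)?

864

Factor 1235: 1235 = 5 · 13 · 19.
φ(1235) = 1235 · (1 − 1/5) · (1 − 1/13) · (1 − 1/19)
       = 1235 · 864/1235 = 864.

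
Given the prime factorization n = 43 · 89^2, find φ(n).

φ(340603) = 340603 · (1 − 1/43) · (1 − 1/89)
       = 340603 · 3696/3827 = 328944.

328944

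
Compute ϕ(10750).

4200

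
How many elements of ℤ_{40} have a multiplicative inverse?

40 = 2^3 · 5.
φ(40) = 40 · (1 − 1/2) · (1 − 1/5)
       = 40 · 4/10 = 16.

16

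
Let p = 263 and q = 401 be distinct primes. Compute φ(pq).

104800

φ(105463) = 105463 · (1 − 1/263) · (1 − 1/401)
       = 105463 · 104800/105463 = 104800.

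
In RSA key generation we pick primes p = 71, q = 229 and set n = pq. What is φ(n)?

φ(71) = 71 − 1 = 70.
φ(229) = 229 − 1 = 228.
Since φ is multiplicative, φ(16259) = 70 · 228 = 15960.

15960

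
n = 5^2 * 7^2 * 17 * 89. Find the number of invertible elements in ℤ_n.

1182720

φ(5^2) = 5^2 − 5^1 = 25 − 5 = 20.
φ(7^2) = 7^1·(7−1) = 7·6 = 42.
φ(17) = 17 − 1 = 16.
φ(89) = 89 − 1 = 88.
Since φ is multiplicative, φ(1853425) = 20 · 42 · 16 · 88 = 1182720.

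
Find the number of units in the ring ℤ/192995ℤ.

135520

Factor 192995: 192995 = 5 · 11^3 · 29.
φ(192995) = 192995 · (1 − 1/5) · (1 − 1/11) · (1 − 1/29)
       = 192995 · 1120/1595 = 135520.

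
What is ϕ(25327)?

22680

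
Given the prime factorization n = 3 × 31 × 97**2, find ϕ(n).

558720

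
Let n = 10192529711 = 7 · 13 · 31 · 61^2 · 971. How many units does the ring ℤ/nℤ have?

7668432000

φ(10192529711) = 10192529711 · (1 − 1/7) · (1 − 1/13) · (1 − 1/31) · (1 − 1/61) · (1 − 1/971)
       = 10192529711 · 125712000/167090651 = 7668432000.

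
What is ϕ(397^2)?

φ(157609) = 157609 · (1 − 1/397)
       = 157609 · 396/397 = 157212.

157212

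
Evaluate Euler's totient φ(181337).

157248

First factor: 181337 = 13^2 · 29 · 37.
φ(13^2) = 13^2 − 13^1 = 169 − 13 = 156.
φ(29) = 29 − 1 = 28.
φ(37) = 37 − 1 = 36.
φ(181337) = 156 × 28 × 36 = 157248.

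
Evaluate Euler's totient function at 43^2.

1806

φ(43^2) = 43^2 − 43^1 = 1849 − 43 = 1806.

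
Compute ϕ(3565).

2640

Prime factorization: 3565 = 5 · 23 · 31.
φ(5) = 5 − 1 = 4.
φ(23) = 23 − 1 = 22.
φ(31) = 31 − 1 = 30.
Since φ is multiplicative, φ(3565) = 4 · 22 · 30 = 2640.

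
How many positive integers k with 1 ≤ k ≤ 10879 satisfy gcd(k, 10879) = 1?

9240

Prime factorization: 10879 = 11 · 23 · 43.
φ(10879) = 10879 · (1 − 1/11) · (1 − 1/23) · (1 − 1/43)
       = 10879 · 9240/10879 = 9240.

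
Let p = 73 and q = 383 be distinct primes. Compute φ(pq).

φ(73) = 73 − 1 = 72.
φ(383) = 383 − 1 = 382.
Since φ is multiplicative, φ(27959) = 72 · 382 = 27504.

27504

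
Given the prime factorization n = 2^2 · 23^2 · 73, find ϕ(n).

72864

φ(154468) = 154468 · (1 − 1/2) · (1 − 1/23) · (1 − 1/73)
       = 154468 · 1584/3358 = 72864.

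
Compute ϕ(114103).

114103 = 11**2 * 23 * 41.
φ(11^2) = 11^2 − 11^1 = 121 − 11 = 110.
φ(23) = 23 − 1 = 22.
φ(41) = 41 − 1 = 40.
Multiply: 110 · 22 · 40 = 96800.

96800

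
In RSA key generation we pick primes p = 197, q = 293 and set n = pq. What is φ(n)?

φ(197) = 197 − 1 = 196.
φ(293) = 293 − 1 = 292.
Multiply: 196 · 292 = 57232.

57232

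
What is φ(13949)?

12096

13949 = 13 * 29 * 37.
φ(13) = 13 − 1 = 12.
φ(29) = 29 − 1 = 28.
φ(37) = 37 − 1 = 36.
Multiply: 12 · 28 · 36 = 12096.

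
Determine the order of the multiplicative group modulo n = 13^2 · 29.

φ(13^2) = 13^1·(13−1) = 13·12 = 156.
φ(29) = 29 − 1 = 28.
Multiply: 156 · 28 = 4368.

4368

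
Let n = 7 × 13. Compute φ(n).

72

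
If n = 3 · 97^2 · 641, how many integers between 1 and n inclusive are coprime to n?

φ(3) = 3 − 1 = 2.
φ(97^2) = 97^2 − 97^1 = 9409 − 97 = 9312.
φ(641) = 641 − 1 = 640.
Since φ is multiplicative, φ(18093507) = 2 · 9312 · 640 = 11919360.

11919360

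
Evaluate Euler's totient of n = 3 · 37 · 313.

22464

φ(34743) = 34743 · (1 − 1/3) · (1 − 1/37) · (1 − 1/313)
       = 34743 · 22464/34743 = 22464.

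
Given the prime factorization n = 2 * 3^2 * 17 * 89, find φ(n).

8448

φ(2) = 2 − 1 = 1.
φ(3^2) = 3^2 − 3^1 = 9 − 3 = 6.
φ(17) = 17 − 1 = 16.
φ(89) = 89 − 1 = 88.
Since φ is multiplicative, φ(27234) = 1 · 6 · 16 · 88 = 8448.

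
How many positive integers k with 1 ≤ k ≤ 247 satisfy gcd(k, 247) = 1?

216

Prime factorization: 247 = 13 · 19.
φ(247) = 247 · (1 − 1/13) · (1 − 1/19)
       = 247 · 216/247 = 216.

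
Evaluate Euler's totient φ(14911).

Prime factorization: 14911 = 13 · 31 · 37.
φ(13) = 13 − 1 = 12.
φ(31) = 31 − 1 = 30.
φ(37) = 37 − 1 = 36.
φ(14911) = 12 × 30 × 36 = 12960.

12960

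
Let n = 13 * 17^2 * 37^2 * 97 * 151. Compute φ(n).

62606131200

φ(13) = 13 − 1 = 12.
φ(17^2) = 17^2 − 17^1 = 289 − 17 = 272.
φ(37^2) = 37^1·(37−1) = 37·36 = 1332.
φ(97) = 97 − 1 = 96.
φ(151) = 151 − 1 = 150.
Multiply: 12 · 272 · 1332 · 96 · 150 = 62606131200.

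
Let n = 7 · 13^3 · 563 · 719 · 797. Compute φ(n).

3908346219648

φ(7) = 7 − 1 = 6.
φ(13^3) = 13^3 − 13^2 = 2197 − 169 = 2028.
φ(563) = 563 − 1 = 562.
φ(719) = 719 − 1 = 718.
φ(797) = 797 − 1 = 796.
φ(4961622331211) = 6 × 2028 × 562 × 718 × 796 = 3908346219648.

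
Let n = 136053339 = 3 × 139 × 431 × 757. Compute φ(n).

89722080

φ(136053339) = 136053339 · (1 − 1/3) · (1 − 1/139) · (1 − 1/431) · (1 − 1/757)
       = 136053339 · 89722080/136053339 = 89722080.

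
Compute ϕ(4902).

1512

Factor 4902: 4902 = 2 × 3 × 19 × 43.
φ(4902) = 4902 · (1 − 1/2) · (1 − 1/3) · (1 − 1/19) · (1 − 1/43)
       = 4902 · 1512/4902 = 1512.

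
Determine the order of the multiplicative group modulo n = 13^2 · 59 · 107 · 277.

264708288

φ(13^2) = 13^1·(13−1) = 13·12 = 156.
φ(59) = 59 − 1 = 58.
φ(107) = 107 − 1 = 106.
φ(277) = 277 − 1 = 276.
Since φ is multiplicative, φ(295530469) = 156 · 58 · 106 · 276 = 264708288.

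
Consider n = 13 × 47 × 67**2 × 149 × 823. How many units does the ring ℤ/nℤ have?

φ(13) = 13 − 1 = 12.
φ(47) = 47 − 1 = 46.
φ(67^2) = 67^2 − 67^1 = 4489 − 67 = 4422.
φ(149) = 149 − 1 = 148.
φ(823) = 823 − 1 = 822.
φ(336338760433) = 12 × 46 × 4422 × 148 × 822 = 296955483264.

296955483264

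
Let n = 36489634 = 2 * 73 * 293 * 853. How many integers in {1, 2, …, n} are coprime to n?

φ(2) = 2 − 1 = 1.
φ(73) = 73 − 1 = 72.
φ(293) = 293 − 1 = 292.
φ(853) = 853 − 1 = 852.
Since φ is multiplicative, φ(36489634) = 1 · 72 · 292 · 852 = 17912448.

17912448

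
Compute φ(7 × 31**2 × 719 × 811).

φ(7) = 7 − 1 = 6.
φ(31^2) = 31^1·(31−1) = 31·30 = 930.
φ(719) = 719 − 1 = 718.
φ(811) = 811 − 1 = 810.
Multiply: 6 · 930 · 718 · 810 = 3245216400.

3245216400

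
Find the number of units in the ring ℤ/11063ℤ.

First factor: 11063 = 13 * 23 * 37.
φ(13) = 13 − 1 = 12.
φ(23) = 23 − 1 = 22.
φ(37) = 37 − 1 = 36.
Since φ is multiplicative, φ(11063) = 12 · 22 · 36 = 9504.

9504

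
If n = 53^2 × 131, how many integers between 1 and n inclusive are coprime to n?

φ(53^2) = 53^2 − 53^1 = 2809 − 53 = 2756.
φ(131) = 131 − 1 = 130.
φ(367979) = 2756 × 130 = 358280.

358280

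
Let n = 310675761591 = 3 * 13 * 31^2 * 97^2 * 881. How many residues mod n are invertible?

182902579200

φ(310675761591) = 310675761591 · (1 − 1/3) · (1 − 1/13) · (1 − 1/31) · (1 − 1/97) · (1 − 1/881)
       = 310675761591 · 60825600/103317513 = 182902579200.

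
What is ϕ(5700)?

Prime factorization: 5700 = 2**2 · 3 · 5**2 · 19.
φ(5700) = 5700 · (1 − 1/2) · (1 − 1/3) · (1 − 1/5) · (1 − 1/19)
       = 5700 · 144/570 = 1440.

1440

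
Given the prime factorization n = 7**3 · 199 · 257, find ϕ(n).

14902272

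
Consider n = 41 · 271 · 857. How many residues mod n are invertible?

9244800

φ(41) = 41 − 1 = 40.
φ(271) = 271 − 1 = 270.
φ(857) = 857 − 1 = 856.
φ(9522127) = 40 × 270 × 856 = 9244800.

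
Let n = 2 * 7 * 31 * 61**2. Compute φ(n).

658800

φ(1614914) = 1614914 · (1 − 1/2) · (1 − 1/7) · (1 − 1/31) · (1 − 1/61)
       = 1614914 · 10800/26474 = 658800.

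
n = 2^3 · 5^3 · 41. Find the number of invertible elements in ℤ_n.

φ(41000) = 41000 · (1 − 1/2) · (1 − 1/5) · (1 − 1/41)
       = 41000 · 160/410 = 16000.

16000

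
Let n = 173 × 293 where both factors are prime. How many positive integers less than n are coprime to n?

φ(50689) = 50689 · (1 − 1/173) · (1 − 1/293)
       = 50689 · 50224/50689 = 50224.

50224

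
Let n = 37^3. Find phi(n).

49284

φ(50653) = 50653 · (1 − 1/37)
       = 50653 · 36/37 = 49284.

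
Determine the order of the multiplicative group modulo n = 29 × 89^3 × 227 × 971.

4278592151680

φ(4506227410117) = 4506227410117 · (1 − 1/29) · (1 − 1/89) · (1 − 1/227) · (1 − 1/971)
       = 4506227410117 · 540158080/568896277 = 4278592151680.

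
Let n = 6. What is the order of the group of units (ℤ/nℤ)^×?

6 = 2 * 3.
φ(6) = 6 · (1 − 1/2) · (1 − 1/3)
       = 6 · 2/6 = 2.

2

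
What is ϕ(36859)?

36859 = 29 · 31 · 41.
φ(29) = 29 − 1 = 28.
φ(31) = 31 − 1 = 30.
φ(41) = 41 − 1 = 40.
Since φ is multiplicative, φ(36859) = 28 · 30 · 40 = 33600.

33600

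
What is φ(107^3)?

1213594

φ(1225043) = 1225043 · (1 − 1/107)
       = 1225043 · 106/107 = 1213594.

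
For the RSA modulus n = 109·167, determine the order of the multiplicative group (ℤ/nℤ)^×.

17928

φ(n) = (p − 1)(q − 1) = (109−1)(167−1) = 108·166 = 17928.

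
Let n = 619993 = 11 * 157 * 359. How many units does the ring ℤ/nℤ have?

558480

φ(619993) = 619993 · (1 − 1/11) · (1 − 1/157) · (1 − 1/359)
       = 619993 · 558480/619993 = 558480.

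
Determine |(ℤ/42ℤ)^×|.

First factor: 42 = 2 · 3 · 7.
φ(2) = 2 − 1 = 1.
φ(3) = 3 − 1 = 2.
φ(7) = 7 − 1 = 6.
Since φ is multiplicative, φ(42) = 1 · 2 · 6 = 12.

12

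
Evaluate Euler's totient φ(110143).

86400

First factor: 110143 = 11 · 17 · 19 · 31.
φ(110143) = 110143 · (1 − 1/11) · (1 − 1/17) · (1 − 1/19) · (1 − 1/31)
       = 110143 · 86400/110143 = 86400.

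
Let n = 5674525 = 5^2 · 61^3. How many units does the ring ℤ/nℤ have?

φ(5^2) = 5^1·(5−1) = 5·4 = 20.
φ(61^3) = 61^2·(61−1) = 3721·60 = 223260.
Since φ is multiplicative, φ(5674525) = 20 · 223260 = 4465200.

4465200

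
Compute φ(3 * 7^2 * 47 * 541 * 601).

1251936000

φ(2246399169) = 2246399169 · (1 − 1/3) · (1 − 1/7) · (1 − 1/47) · (1 − 1/541) · (1 − 1/601)
       = 2246399169 · 178848000/320914167 = 1251936000.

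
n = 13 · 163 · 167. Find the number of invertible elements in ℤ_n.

322704

φ(353873) = 353873 · (1 − 1/13) · (1 − 1/163) · (1 − 1/167)
       = 353873 · 322704/353873 = 322704.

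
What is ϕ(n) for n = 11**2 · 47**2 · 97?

22830720

φ(25927033) = 25927033 · (1 − 1/11) · (1 − 1/47) · (1 − 1/97)
       = 25927033 · 44160/50149 = 22830720.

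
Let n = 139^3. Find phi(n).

2666298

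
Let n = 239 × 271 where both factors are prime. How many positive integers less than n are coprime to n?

φ(64769) = 64769 · (1 − 1/239) · (1 − 1/271)
       = 64769 · 64260/64769 = 64260.

64260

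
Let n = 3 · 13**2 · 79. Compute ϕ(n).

φ(40053) = 40053 · (1 − 1/3) · (1 − 1/13) · (1 − 1/79)
       = 40053 · 1872/3081 = 24336.

24336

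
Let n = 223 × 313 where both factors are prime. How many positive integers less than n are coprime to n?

φ(pq) = (p−1)(q−1) = 222 · 312 = 69264.

69264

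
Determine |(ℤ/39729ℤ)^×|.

23040

Prime factorization: 39729 = 3 · 17 · 19 · 41.
φ(3) = 3 − 1 = 2.
φ(17) = 17 − 1 = 16.
φ(19) = 19 − 1 = 18.
φ(41) = 41 − 1 = 40.
Since φ is multiplicative, φ(39729) = 2 · 16 · 18 · 40 = 23040.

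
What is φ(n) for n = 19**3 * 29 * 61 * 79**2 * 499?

33499631168640

φ(37787082688889) = 37787082688889 · (1 − 1/19) · (1 − 1/29) · (1 − 1/61) · (1 − 1/79) · (1 − 1/499)
       = 37787082688889 · 1174642560/1324979231 = 33499631168640.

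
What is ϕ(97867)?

72000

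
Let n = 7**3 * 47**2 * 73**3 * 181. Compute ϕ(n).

43898910491520

φ(53350315385899) = 53350315385899 · (1 − 1/7) · (1 − 1/47) · (1 − 1/73) · (1 − 1/181)
       = 53350315385899 · 3576960/4347077 = 43898910491520.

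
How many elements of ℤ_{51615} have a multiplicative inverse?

25920

51615 = 3^2 * 5 * 31 * 37.
φ(3^2) = 3^1·(3−1) = 3·2 = 6.
φ(5) = 5 − 1 = 4.
φ(31) = 31 − 1 = 30.
φ(37) = 37 − 1 = 36.
Since φ is multiplicative, φ(51615) = 6 · 4 · 30 · 36 = 25920.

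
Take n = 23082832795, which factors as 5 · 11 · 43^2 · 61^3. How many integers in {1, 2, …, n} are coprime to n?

16128302400

φ(23082832795) = 23082832795 · (1 − 1/5) · (1 − 1/11) · (1 − 1/43) · (1 − 1/61)
       = 23082832795 · 100800/144265 = 16128302400.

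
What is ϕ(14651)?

Prime factorization: 14651 = 7^2 · 13 · 23.
φ(7^2) = 7^1·(7−1) = 7·6 = 42.
φ(13) = 13 − 1 = 12.
φ(23) = 23 − 1 = 22.
φ(14651) = 42 × 12 × 22 = 11088.

11088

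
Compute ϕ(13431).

13431 = 3 · 11**2 · 37.
φ(3) = 3 − 1 = 2.
φ(11^2) = 11^1·(11−1) = 11·10 = 110.
φ(37) = 37 − 1 = 36.
Since φ is multiplicative, φ(13431) = 2 · 110 · 36 = 7920.

7920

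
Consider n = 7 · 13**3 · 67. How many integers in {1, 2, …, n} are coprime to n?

803088

φ(7) = 7 − 1 = 6.
φ(13^3) = 13^2·(13−1) = 169·12 = 2028.
φ(67) = 67 − 1 = 66.
Since φ is multiplicative, φ(1030393) = 6 · 2028 · 66 = 803088.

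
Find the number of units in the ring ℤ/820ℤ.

320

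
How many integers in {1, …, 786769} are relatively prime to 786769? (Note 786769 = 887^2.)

785882

φ(786769) = 786769 · (1 − 1/887)
       = 786769 · 886/887 = 785882.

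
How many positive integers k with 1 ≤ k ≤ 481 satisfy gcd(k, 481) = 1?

432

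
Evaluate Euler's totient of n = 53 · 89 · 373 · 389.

660481536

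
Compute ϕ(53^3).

φ(53^3) = 53^3 − 53^2 = 148877 − 2809 = 146068.

146068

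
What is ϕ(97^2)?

φ(9409) = 9409 · (1 − 1/97)
       = 9409 · 96/97 = 9312.

9312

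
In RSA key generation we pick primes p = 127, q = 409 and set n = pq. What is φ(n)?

51408

φ(51943) = 51943 · (1 − 1/127) · (1 − 1/409)
       = 51943 · 51408/51943 = 51408.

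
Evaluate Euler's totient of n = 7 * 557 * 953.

3175872

φ(7) = 7 − 1 = 6.
φ(557) = 557 − 1 = 556.
φ(953) = 953 − 1 = 952.
Since φ is multiplicative, φ(3715747) = 6 · 556 · 952 = 3175872.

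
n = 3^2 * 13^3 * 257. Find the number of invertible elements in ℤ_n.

3115008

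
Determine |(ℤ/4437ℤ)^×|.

2688

Prime factorization: 4437 = 3^2 * 17 * 29.
φ(4437) = 4437 · (1 − 1/3) · (1 − 1/17) · (1 − 1/29)
       = 4437 · 896/1479 = 2688.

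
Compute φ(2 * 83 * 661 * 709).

φ(77795734) = 77795734 · (1 − 1/2) · (1 − 1/83) · (1 − 1/661) · (1 − 1/709)
       = 77795734 · 38316960/77795734 = 38316960.

38316960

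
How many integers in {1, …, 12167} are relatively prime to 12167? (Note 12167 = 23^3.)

11638

φ(12167) = 12167 · (1 − 1/23)
       = 12167 · 22/23 = 11638.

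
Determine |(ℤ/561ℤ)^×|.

320

Prime factorization: 561 = 3 · 11 · 17.
φ(3) = 3 − 1 = 2.
φ(11) = 11 − 1 = 10.
φ(17) = 17 − 1 = 16.
Multiply: 2 · 10 · 16 = 320.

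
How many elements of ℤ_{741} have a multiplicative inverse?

432

Factor 741: 741 = 3 * 13 * 19.
φ(3) = 3 − 1 = 2.
φ(13) = 13 − 1 = 12.
φ(19) = 19 − 1 = 18.
φ(741) = 2 × 12 × 18 = 432.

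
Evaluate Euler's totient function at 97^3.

φ(912673) = 912673 · (1 − 1/97)
       = 912673 · 96/97 = 903264.

903264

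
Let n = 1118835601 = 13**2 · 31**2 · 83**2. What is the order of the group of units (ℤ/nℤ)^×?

φ(1118835601) = 1118835601 · (1 − 1/13) · (1 − 1/31) · (1 − 1/83)
       = 1118835601 · 29520/33449 = 987414480.

987414480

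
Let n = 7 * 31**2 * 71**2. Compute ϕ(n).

27732600

φ(33910807) = 33910807 · (1 − 1/7) · (1 − 1/31) · (1 − 1/71)
       = 33910807 · 12600/15407 = 27732600.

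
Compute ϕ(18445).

First factor: 18445 = 5 × 7 × 17 × 31.
φ(18445) = 18445 · (1 − 1/5) · (1 − 1/7) · (1 − 1/17) · (1 − 1/31)
       = 18445 · 11520/18445 = 11520.

11520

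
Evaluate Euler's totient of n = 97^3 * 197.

177039744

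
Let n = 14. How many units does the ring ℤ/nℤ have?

First factor: 14 = 2 · 7.
φ(2) = 2 − 1 = 1.
φ(7) = 7 − 1 = 6.
φ(14) = 1 × 6 = 6.

6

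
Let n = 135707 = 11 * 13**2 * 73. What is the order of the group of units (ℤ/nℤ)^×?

112320

φ(11) = 11 − 1 = 10.
φ(13^2) = 13^1·(13−1) = 13·12 = 156.
φ(73) = 73 − 1 = 72.
φ(135707) = 10 × 156 × 72 = 112320.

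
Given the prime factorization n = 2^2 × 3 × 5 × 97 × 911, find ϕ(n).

1397760

φ(2^2) = 2^2 − 2^1 = 4 − 2 = 2.
φ(3) = 3 − 1 = 2.
φ(5) = 5 − 1 = 4.
φ(97) = 97 − 1 = 96.
φ(911) = 911 − 1 = 910.
Since φ is multiplicative, φ(5302020) = 2 · 2 · 4 · 96 · 910 = 1397760.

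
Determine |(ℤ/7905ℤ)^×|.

First factor: 7905 = 3 · 5 · 17 · 31.
φ(7905) = 7905 · (1 − 1/3) · (1 − 1/5) · (1 − 1/17) · (1 − 1/31)
       = 7905 · 3840/7905 = 3840.

3840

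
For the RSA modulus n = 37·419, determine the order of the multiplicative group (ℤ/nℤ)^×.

For distinct primes, φ(pq) = (p−1)(q−1) = 36 × 418 = 15048.

15048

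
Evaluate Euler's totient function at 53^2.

φ(2809) = 2809 · (1 − 1/53)
       = 2809 · 52/53 = 2756.

2756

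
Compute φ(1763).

1680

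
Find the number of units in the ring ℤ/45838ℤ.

20160

Prime factorization: 45838 = 2 * 13 * 41 * 43.
φ(45838) = 45838 · (1 − 1/2) · (1 − 1/13) · (1 − 1/41) · (1 − 1/43)
       = 45838 · 20160/45838 = 20160.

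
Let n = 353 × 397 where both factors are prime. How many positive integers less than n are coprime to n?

139392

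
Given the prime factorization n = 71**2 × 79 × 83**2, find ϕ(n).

φ(2743468471) = 2743468471 · (1 − 1/71) · (1 − 1/79) · (1 − 1/83)
       = 2743468471 · 447720/465547 = 2638413960.

2638413960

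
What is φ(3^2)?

6

φ(3^2) = 3^1·(3−1) = 3·2 = 6.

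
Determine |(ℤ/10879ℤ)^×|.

Factor 10879: 10879 = 11 * 23 * 43.
φ(11) = 11 − 1 = 10.
φ(23) = 23 − 1 = 22.
φ(43) = 43 − 1 = 42.
Multiply: 10 · 22 · 42 = 9240.

9240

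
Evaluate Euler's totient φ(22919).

22919 = 13 · 41 · 43.
φ(13) = 13 − 1 = 12.
φ(41) = 41 − 1 = 40.
φ(43) = 43 − 1 = 42.
Multiply: 12 · 40 · 42 = 20160.

20160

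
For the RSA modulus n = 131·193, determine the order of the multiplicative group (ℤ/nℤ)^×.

For distinct primes, φ(pq) = (p−1)(q−1) = 130 × 192 = 24960.

24960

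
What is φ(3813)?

First factor: 3813 = 3 · 31 · 41.
φ(3813) = 3813 · (1 − 1/3) · (1 − 1/31) · (1 − 1/41)
       = 3813 · 2400/3813 = 2400.

2400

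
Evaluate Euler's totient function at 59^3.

201898

φ(59^3) = 59^3 − 59^2 = 205379 − 3481 = 201898.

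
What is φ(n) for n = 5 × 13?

48

φ(5) = 5 − 1 = 4.
φ(13) = 13 − 1 = 12.
Since φ is multiplicative, φ(65) = 4 · 12 = 48.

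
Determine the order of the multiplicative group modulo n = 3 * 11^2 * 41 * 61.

φ(907863) = 907863 · (1 − 1/3) · (1 − 1/11) · (1 − 1/41) · (1 − 1/61)
       = 907863 · 48000/82533 = 528000.

528000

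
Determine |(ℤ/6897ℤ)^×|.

Prime factorization: 6897 = 3 · 11**2 · 19.
φ(6897) = 6897 · (1 − 1/3) · (1 − 1/11) · (1 − 1/19)
       = 6897 · 360/627 = 3960.

3960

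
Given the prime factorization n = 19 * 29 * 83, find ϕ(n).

φ(19) = 19 − 1 = 18.
φ(29) = 29 − 1 = 28.
φ(83) = 83 − 1 = 82.
Multiply: 18 · 28 · 82 = 41328.

41328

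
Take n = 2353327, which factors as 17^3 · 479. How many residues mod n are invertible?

2210272

φ(17^3) = 17^2·(17−1) = 289·16 = 4624.
φ(479) = 479 − 1 = 478.
Multiply: 4624 · 478 = 2210272.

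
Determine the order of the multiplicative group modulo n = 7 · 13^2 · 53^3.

136719648

φ(176121491) = 176121491 · (1 − 1/7) · (1 − 1/13) · (1 − 1/53)
       = 176121491 · 3744/4823 = 136719648.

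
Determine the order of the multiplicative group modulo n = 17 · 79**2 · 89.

8676096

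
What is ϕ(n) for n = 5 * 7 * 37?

864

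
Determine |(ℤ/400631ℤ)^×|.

304920

First factor: 400631 = 7 · 11**3 · 43.
φ(7) = 7 − 1 = 6.
φ(11^3) = 11^2·(11−1) = 121·10 = 1210.
φ(43) = 43 − 1 = 42.
Since φ is multiplicative, φ(400631) = 6 · 1210 · 42 = 304920.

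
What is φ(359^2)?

φ(128881) = 128881 · (1 − 1/359)
       = 128881 · 358/359 = 128522.

128522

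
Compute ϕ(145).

Factor 145: 145 = 5 · 29.
φ(145) = 145 · (1 − 1/5) · (1 − 1/29)
       = 145 · 112/145 = 112.

112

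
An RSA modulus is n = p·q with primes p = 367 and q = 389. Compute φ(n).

142008

φ(n) = (p − 1)(q − 1) = (367−1)(389−1) = 366·388 = 142008.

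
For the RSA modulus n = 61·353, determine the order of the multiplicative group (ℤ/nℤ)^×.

φ(n) = (p − 1)(q − 1) = (61−1)(353−1) = 60·352 = 21120.

21120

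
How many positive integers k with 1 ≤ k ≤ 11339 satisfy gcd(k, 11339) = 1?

Prime factorization: 11339 = 17 · 23 · 29.
φ(11339) = 11339 · (1 − 1/17) · (1 − 1/23) · (1 − 1/29)
       = 11339 · 9856/11339 = 9856.

9856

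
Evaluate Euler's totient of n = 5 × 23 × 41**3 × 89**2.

φ(5) = 5 − 1 = 4.
φ(23) = 23 − 1 = 22.
φ(41^3) = 41^2·(41−1) = 1681·40 = 67240.
φ(89^2) = 89^1·(89−1) = 89·88 = 7832.
Multiply: 4 · 22 · 67240 · 7832 = 46342883840.

46342883840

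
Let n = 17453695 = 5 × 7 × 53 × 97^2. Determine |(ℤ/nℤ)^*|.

11621376

φ(5) = 5 − 1 = 4.
φ(7) = 7 − 1 = 6.
φ(53) = 53 − 1 = 52.
φ(97^2) = 97^1·(97−1) = 97·96 = 9312.
Multiply: 4 · 6 · 52 · 9312 = 11621376.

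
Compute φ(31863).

Prime factorization: 31863 = 3 × 13 × 19 × 43.
φ(3) = 3 − 1 = 2.
φ(13) = 13 − 1 = 12.
φ(19) = 19 − 1 = 18.
φ(43) = 43 − 1 = 42.
Multiply: 2 · 12 · 18 · 42 = 18144.

18144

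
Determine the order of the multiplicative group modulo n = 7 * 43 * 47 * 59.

672336

φ(7) = 7 − 1 = 6.
φ(43) = 43 − 1 = 42.
φ(47) = 47 − 1 = 46.
φ(59) = 59 − 1 = 58.
Multiply: 6 · 42 · 46 · 58 = 672336.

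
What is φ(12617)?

10800

Prime factorization: 12617 = 11 · 31 · 37.
φ(11) = 11 − 1 = 10.
φ(31) = 31 − 1 = 30.
φ(37) = 37 − 1 = 36.
Since φ is multiplicative, φ(12617) = 10 · 30 · 36 = 10800.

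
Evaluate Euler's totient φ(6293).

First factor: 6293 = 7 * 29 * 31.
φ(6293) = 6293 · (1 − 1/7) · (1 − 1/29) · (1 − 1/31)
       = 6293 · 5040/6293 = 5040.

5040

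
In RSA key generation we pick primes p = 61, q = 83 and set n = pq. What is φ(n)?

φ(5063) = 5063 · (1 − 1/61) · (1 − 1/83)
       = 5063 · 4920/5063 = 4920.

4920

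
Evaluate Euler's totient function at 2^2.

φ(4) = 4 · (1 − 1/2)
       = 4 · 1/2 = 2.

2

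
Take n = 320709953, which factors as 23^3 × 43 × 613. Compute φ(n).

299143152

φ(320709953) = 320709953 · (1 − 1/23) · (1 − 1/43) · (1 − 1/613)
       = 320709953 · 565488/606257 = 299143152.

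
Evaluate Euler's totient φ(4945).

3696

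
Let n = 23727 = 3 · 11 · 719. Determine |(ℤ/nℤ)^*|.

14360

φ(23727) = 23727 · (1 − 1/3) · (1 − 1/11) · (1 − 1/719)
       = 23727 · 14360/23727 = 14360.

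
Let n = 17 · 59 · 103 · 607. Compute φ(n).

57361536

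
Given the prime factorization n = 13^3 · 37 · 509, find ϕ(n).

φ(13^3) = 13^3 − 13^2 = 2197 − 169 = 2028.
φ(37) = 37 − 1 = 36.
φ(509) = 509 − 1 = 508.
Multiply: 2028 · 36 · 508 = 37088064.

37088064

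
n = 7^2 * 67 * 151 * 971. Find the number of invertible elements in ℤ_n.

403326000

φ(481356743) = 481356743 · (1 − 1/7) · (1 − 1/67) · (1 − 1/151) · (1 − 1/971)
       = 481356743 · 57618000/68765249 = 403326000.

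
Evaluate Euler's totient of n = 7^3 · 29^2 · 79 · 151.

φ(7^3) = 7^3 − 7^2 = 343 − 49 = 294.
φ(29^2) = 29^1·(29−1) = 29·28 = 812.
φ(79) = 79 − 1 = 78.
φ(151) = 151 − 1 = 150.
Multiply: 294 · 812 · 78 · 150 = 2793117600.

2793117600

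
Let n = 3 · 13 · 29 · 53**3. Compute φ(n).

φ(3) = 3 − 1 = 2.
φ(13) = 13 − 1 = 12.
φ(29) = 29 − 1 = 28.
φ(53^3) = 53^2·(53−1) = 2809·52 = 146068.
Multiply: 2 · 12 · 28 · 146068 = 98157696.

98157696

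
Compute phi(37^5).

φ(69343957) = 69343957 · (1 − 1/37)
       = 69343957 · 36/37 = 67469796.

67469796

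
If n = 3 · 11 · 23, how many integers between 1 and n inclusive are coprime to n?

φ(3) = 3 − 1 = 2.
φ(11) = 11 − 1 = 10.
φ(23) = 23 − 1 = 22.
Multiply: 2 · 10 · 22 = 440.

440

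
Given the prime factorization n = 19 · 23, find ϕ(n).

φ(437) = 437 · (1 − 1/19) · (1 − 1/23)
       = 437 · 396/437 = 396.

396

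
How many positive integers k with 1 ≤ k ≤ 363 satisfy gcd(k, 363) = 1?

220

Prime factorization: 363 = 3 · 11^2.
φ(363) = 363 · (1 − 1/3) · (1 − 1/11)
       = 363 · 20/33 = 220.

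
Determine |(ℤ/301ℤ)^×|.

Prime factorization: 301 = 7 × 43.
φ(7) = 7 − 1 = 6.
φ(43) = 43 − 1 = 42.
Since φ is multiplicative, φ(301) = 6 · 42 = 252.

252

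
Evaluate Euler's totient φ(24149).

21600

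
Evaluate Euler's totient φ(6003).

First factor: 6003 = 3^2 · 23 · 29.
φ(6003) = 6003 · (1 − 1/3) · (1 − 1/23) · (1 − 1/29)
       = 6003 · 1232/2001 = 3696.

3696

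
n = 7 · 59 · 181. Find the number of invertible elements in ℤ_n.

φ(74753) = 74753 · (1 − 1/7) · (1 − 1/59) · (1 − 1/181)
       = 74753 · 62640/74753 = 62640.

62640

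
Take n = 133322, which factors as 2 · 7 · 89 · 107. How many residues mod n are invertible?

55968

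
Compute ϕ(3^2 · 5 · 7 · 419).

60192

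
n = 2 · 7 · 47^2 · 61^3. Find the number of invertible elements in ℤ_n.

φ(2) = 2 − 1 = 1.
φ(7) = 7 − 1 = 6.
φ(47^2) = 47^1·(47−1) = 47·46 = 2162.
φ(61^3) = 61^3 − 61^2 = 226981 − 3721 = 223260.
Multiply: 1 · 6 · 2162 · 223260 = 2896128720.

2896128720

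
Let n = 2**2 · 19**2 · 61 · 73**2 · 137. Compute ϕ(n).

φ(2^2) = 2^2 − 2^1 = 4 − 2 = 2.
φ(19^2) = 19^2 − 19^1 = 361 − 19 = 342.
φ(61) = 61 − 1 = 60.
φ(73^2) = 73^1·(73−1) = 73·72 = 5256.
φ(137) = 137 − 1 = 136.
φ(64307750132) = 2 × 342 × 60 × 5256 × 136 = 29336048640.

29336048640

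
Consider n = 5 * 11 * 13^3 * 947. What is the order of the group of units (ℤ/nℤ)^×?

φ(114430745) = 114430745 · (1 − 1/5) · (1 − 1/11) · (1 − 1/13) · (1 − 1/947)
       = 114430745 · 454080/677105 = 76739520.

76739520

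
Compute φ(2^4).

φ(2^4) = 2^3·(2−1) = 8·1 = 8.

8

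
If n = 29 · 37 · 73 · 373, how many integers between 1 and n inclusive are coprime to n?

26998272

φ(29216717) = 29216717 · (1 − 1/29) · (1 − 1/37) · (1 − 1/73) · (1 − 1/373)
       = 29216717 · 26998272/29216717 = 26998272.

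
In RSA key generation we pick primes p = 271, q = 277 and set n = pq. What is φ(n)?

φ(pq) = (p−1)(q−1) = 270 · 276 = 74520.

74520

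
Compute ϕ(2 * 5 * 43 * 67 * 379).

4191264

φ(2) = 2 − 1 = 1.
φ(5) = 5 − 1 = 4.
φ(43) = 43 − 1 = 42.
φ(67) = 67 − 1 = 66.
φ(379) = 379 − 1 = 378.
φ(10918990) = 1 × 4 × 42 × 66 × 378 = 4191264.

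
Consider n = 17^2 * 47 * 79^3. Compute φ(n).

6090816576

φ(17^2) = 17^1·(17−1) = 17·16 = 272.
φ(47) = 47 − 1 = 46.
φ(79^3) = 79^3 − 79^2 = 493039 − 6241 = 486798.
φ(6696948737) = 272 × 46 × 486798 = 6090816576.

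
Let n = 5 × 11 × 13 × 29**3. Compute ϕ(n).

11303040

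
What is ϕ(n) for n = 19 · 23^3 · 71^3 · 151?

φ(12493643300053) = 12493643300053 · (1 − 1/19) · (1 − 1/23) · (1 − 1/71) · (1 − 1/151)
       = 12493643300053 · 4158000/4685077 = 11088092862000.

11088092862000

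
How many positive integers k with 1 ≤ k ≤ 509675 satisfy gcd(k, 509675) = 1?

Prime factorization: 509675 = 5^2 · 19 · 29 · 37.
φ(5^2) = 5^1·(5−1) = 5·4 = 20.
φ(19) = 19 − 1 = 18.
φ(29) = 29 − 1 = 28.
φ(37) = 37 − 1 = 36.
Multiply: 20 · 18 · 28 · 36 = 362880.

362880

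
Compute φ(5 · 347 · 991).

φ(1719385) = 1719385 · (1 − 1/5) · (1 − 1/347) · (1 − 1/991)
       = 1719385 · 1370160/1719385 = 1370160.

1370160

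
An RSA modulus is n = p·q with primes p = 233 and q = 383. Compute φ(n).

88624

φ(233) = 233 − 1 = 232.
φ(383) = 383 − 1 = 382.
φ(89239) = 232 × 382 = 88624.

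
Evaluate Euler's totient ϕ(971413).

846720

Prime factorization: 971413 = 19 · 29 · 41 · 43.
φ(19) = 19 − 1 = 18.
φ(29) = 29 − 1 = 28.
φ(41) = 41 − 1 = 40.
φ(43) = 43 − 1 = 42.
Since φ is multiplicative, φ(971413) = 18 · 28 · 40 · 42 = 846720.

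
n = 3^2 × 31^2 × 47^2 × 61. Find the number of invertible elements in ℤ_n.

φ(1165444101) = 1165444101 · (1 − 1/3) · (1 − 1/31) · (1 − 1/47) · (1 − 1/61)
       = 1165444101 · 165600/266631 = 723837600.

723837600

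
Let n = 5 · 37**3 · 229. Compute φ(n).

φ(57997685) = 57997685 · (1 − 1/5) · (1 − 1/37) · (1 − 1/229)
       = 57997685 · 32832/42365 = 44947008.

44947008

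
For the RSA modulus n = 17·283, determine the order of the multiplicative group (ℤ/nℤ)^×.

4512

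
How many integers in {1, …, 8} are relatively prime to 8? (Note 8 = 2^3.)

φ(2^3) = 2^3 − 2^2 = 8 − 4 = 4.

4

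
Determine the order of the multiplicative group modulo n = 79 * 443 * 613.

21099312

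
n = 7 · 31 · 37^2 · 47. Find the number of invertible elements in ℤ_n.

φ(7) = 7 − 1 = 6.
φ(31) = 31 − 1 = 30.
φ(37^2) = 37^1·(37−1) = 37·36 = 1332.
φ(47) = 47 − 1 = 46.
Since φ is multiplicative, φ(13962431) = 6 · 30 · 1332 · 46 = 11028960.

11028960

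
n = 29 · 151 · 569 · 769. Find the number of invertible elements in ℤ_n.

1832140800

φ(29) = 29 − 1 = 28.
φ(151) = 151 − 1 = 150.
φ(569) = 569 − 1 = 568.
φ(769) = 769 − 1 = 768.
φ(1916079619) = 28 × 150 × 568 × 768 = 1832140800.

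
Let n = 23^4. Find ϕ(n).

267674

φ(23^4) = 23^3·(23−1) = 12167·22 = 267674.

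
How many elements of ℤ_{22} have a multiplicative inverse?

10

Factor 22: 22 = 2 × 11.
φ(22) = 22 · (1 − 1/2) · (1 − 1/11)
       = 22 · 10/22 = 10.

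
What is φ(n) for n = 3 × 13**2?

312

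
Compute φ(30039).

30039 = 3 * 17 * 19 * 31.
φ(3) = 3 − 1 = 2.
φ(17) = 17 − 1 = 16.
φ(19) = 19 − 1 = 18.
φ(31) = 31 − 1 = 30.
Multiply: 2 · 16 · 18 · 30 = 17280.

17280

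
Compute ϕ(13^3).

2028

φ(13^3) = 13^3 − 13^2 = 2197 − 169 = 2028.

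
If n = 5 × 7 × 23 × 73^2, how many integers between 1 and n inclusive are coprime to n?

2775168

φ(4289845) = 4289845 · (1 − 1/5) · (1 − 1/7) · (1 − 1/23) · (1 − 1/73)
       = 4289845 · 38016/58765 = 2775168.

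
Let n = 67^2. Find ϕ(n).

4422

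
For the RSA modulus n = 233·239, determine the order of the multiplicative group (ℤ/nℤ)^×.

φ(55687) = 55687 · (1 − 1/233) · (1 − 1/239)
       = 55687 · 55216/55687 = 55216.

55216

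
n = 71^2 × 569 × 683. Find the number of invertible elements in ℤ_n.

1925258720

φ(1959068707) = 1959068707 · (1 − 1/71) · (1 − 1/569) · (1 − 1/683)
       = 1959068707 · 27116320/27592517 = 1925258720.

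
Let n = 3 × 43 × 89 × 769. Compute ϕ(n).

φ(3) = 3 − 1 = 2.
φ(43) = 43 − 1 = 42.
φ(89) = 89 − 1 = 88.
φ(769) = 769 − 1 = 768.
φ(8828889) = 2 × 42 × 88 × 768 = 5677056.

5677056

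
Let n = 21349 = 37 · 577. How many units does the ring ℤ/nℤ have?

20736

φ(21349) = 21349 · (1 − 1/37) · (1 − 1/577)
       = 21349 · 20736/21349 = 20736.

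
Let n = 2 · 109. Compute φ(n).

φ(2) = 2 − 1 = 1.
φ(109) = 109 − 1 = 108.
Multiply: 1 · 108 = 108.

108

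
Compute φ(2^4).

8

φ(2^4) = 2^3·(2−1) = 8·1 = 8.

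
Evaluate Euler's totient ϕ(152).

72

152 = 2^3 · 19.
φ(152) = 152 · (1 − 1/2) · (1 − 1/19)
       = 152 · 18/38 = 72.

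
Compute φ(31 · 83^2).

φ(31) = 31 − 1 = 30.
φ(83^2) = 83^2 − 83^1 = 6889 − 83 = 6806.
Since φ is multiplicative, φ(213559) = 30 · 6806 = 204180.

204180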